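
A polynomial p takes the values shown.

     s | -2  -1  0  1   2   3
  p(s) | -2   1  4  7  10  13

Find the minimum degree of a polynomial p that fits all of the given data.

1

Forward differences of the values at s = -2, -1, 0, 1, 2, 3:
  p  : -2  1  4  7  10  13
  Δ  : 3  3  3  3  3
  Δ^2: 0  0  0  0
  Δ^3: 0  0  0
  Δ^4: 0  0
  Δ^5: 0
The first differences are constant (3) and nonzero, while all higher differences vanish, so the minimal degree is 1.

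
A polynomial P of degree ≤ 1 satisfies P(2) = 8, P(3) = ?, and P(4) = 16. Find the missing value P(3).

The 2 known points determine the degree-1 polynomial uniquely.
Write P(s) = as + b. Substituting each data point gives a linear system:
  2a + b = 8
  4a + b = 16
Solving the system yields a = 4, b = 0.
So P(s) = 4s.
Then P(3) = 12.

12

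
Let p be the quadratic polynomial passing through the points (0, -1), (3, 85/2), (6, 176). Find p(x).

p(x) = 5x^2 - (1/2)x - 1

Write p(x) = ax^2 + bx + c. Substituting each data point gives a linear system:
  c = -1
  9a + 3b + c = 85/2
  36a + 6b + c = 176
Solving the system yields a = 5, b = -1/2, c = -1.
So p(x) = 5x^2 - (1/2)x - 1.
Check: p(6) = 176. ✓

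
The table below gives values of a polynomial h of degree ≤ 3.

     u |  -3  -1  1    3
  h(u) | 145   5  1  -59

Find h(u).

Using the Lagrange interpolation formula with nodes -3, -1, 1, 3:
  L_0(u) = (u + 1)(u - 1)(u - 3) / -48
  L_1(u) = (u + 3)(u - 1)(u - 3) / 16
  L_2(u) = (u + 3)(u + 1)(u - 3) / -16
  L_3(u) = (u + 3)(u + 1)(u - 1) / 48
Then h(u) = 145·L_0(u) + 5·L_1(u) + 1·L_2(u) - 59·L_3(u).
Expanding and collecting terms gives h(u) = -4u³ + 5u² + 2u - 2.
Check: h(-1) = 5. ✓

h(u) = -4u^3 + 5u^2 + 2u - 2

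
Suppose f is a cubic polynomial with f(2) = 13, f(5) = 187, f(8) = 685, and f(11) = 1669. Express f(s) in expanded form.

f(s) = s^3 + 3s^2 - 2s - 3

Write f(s) = as^3 + bs^2 + cs + d. Substituting each data point gives a linear system:
  8a + 4b + 2c + d = 13
  125a + 25b + 5c + d = 187
  512a + 64b + 8c + d = 685
  1331a + 121b + 11c + d = 1669
Solving the system yields a = 1, b = 3, c = -2, d = -3.
So f(s) = s³ + 3s² - 2s - 3.
Check: f(5) = 187. ✓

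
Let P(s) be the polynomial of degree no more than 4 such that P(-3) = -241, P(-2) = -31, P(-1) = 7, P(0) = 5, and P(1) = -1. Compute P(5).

-2705

Write P(s) = as^4 + bs^3 + cs^2 + ds + e. Substituting each data point gives a linear system:
  81a - 27b + 9c - 3d + e = -241
  16a - 8b + 4c - 2d + e = -31
  a - b + c - d + e = 7
  e = 5
  a + b + c + d + e = -1
Solving the system yields a = -4, b = -2, c = 2, d = -2, e = 5.
So P(s) = -4s⁴ - 2s³ + 2s² - 2s + 5.
Then P(5) = -2705.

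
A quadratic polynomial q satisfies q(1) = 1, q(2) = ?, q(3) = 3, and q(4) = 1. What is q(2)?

On equispaced nodes a degree-2 polynomial has vanishing third forward difference, so
  - q(1) + 3·q(2) - 3·q(3) + q(4) = 0.
Substituting the known values and solving for q(2):
  3·q(2) = 9
  q(2) = 3.

3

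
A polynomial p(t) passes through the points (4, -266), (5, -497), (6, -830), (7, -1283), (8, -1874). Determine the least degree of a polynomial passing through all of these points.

Forward differences of the values at t = 4, 5, 6, 7, 8:
  p  : -266  -497  -830  -1283  -1874
  Δ  : -231  -333  -453  -591
  Δ^2: -102  -120  -138
  Δ^3: -18  -18
  Δ^4: 0
The third differences are constant (-18) and nonzero, while all higher differences vanish, so the minimal degree is 3.

3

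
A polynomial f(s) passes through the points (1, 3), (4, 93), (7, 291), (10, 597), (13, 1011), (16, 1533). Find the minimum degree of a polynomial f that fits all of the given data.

2

Forward differences of the values at s = 1, 4, 7, 10, 13, 16:
  f  : 3  93  291  597  1011  1533
  Δ  : 90  198  306  414  522
  Δ^2: 108  108  108  108
  Δ^3: 0  0  0
  Δ^4: 0  0
  Δ^5: 0
The second differences are constant (108) and nonzero, while all higher differences vanish, so the minimal degree is 2.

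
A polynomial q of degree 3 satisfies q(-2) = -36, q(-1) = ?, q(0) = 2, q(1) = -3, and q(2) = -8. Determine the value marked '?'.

The 4 known points determine the degree-3 polynomial uniquely.
Write q(u) = au^3 + bu^2 + cu + d. Substituting each data point gives a linear system:
  -8a + 4b - 2c + d = -36
  d = 2
  a + b + c + d = -3
  8a + 4b + 2c + d = -8
Solving the system yields a = 2, b = -6, c = -1, d = 2.
So q(u) = 2u^3 - 6u^2 - u + 2.
Then q(-1) = -5.

-5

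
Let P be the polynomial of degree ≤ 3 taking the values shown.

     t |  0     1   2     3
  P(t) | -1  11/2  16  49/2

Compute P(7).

-163/2

Write P(t) = at^3 + bt^2 + ct + d. Substituting each data point gives a linear system:
  d = -1
  a + b + c + d = 11/2
  8a + 4b + 2c + d = 16
  27a + 9b + 3c + d = 49/2
Solving the system yields a = -1, b = 5, c = 5/2, d = -1.
So P(t) = -t^3 + 5t^2 + (5/2)t - 1.
Then P(7) = -163/2.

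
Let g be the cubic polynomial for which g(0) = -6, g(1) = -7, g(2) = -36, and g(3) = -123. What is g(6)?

-1032

Write g(x) = ax^3 + bx^2 + cx + d. Substituting each data point gives a linear system:
  d = -6
  a + b + c + d = -7
  8a + 4b + 2c + d = -36
  27a + 9b + 3c + d = -123
Solving the system yields a = -5, b = 1, c = 3, d = -6.
So g(x) = -5x^3 + x^2 + 3x - 6.
Then g(6) = -1032.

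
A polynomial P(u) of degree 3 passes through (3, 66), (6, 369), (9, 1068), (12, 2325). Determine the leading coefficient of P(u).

1

Write P(u) = au^3 + bu^2 + cu + d. Substituting each data point gives a linear system:
  27a + 9b + 3c + d = 66
  216a + 36b + 6c + d = 369
  729a + 81b + 9c + d = 1068
  1728a + 144b + 12c + d = 2325
Solving the system yields a = 1, b = 4, c = 2, d = -3.
So P(u) = u^3 + 4u^2 + 2u - 3.
The leading coefficient is 1.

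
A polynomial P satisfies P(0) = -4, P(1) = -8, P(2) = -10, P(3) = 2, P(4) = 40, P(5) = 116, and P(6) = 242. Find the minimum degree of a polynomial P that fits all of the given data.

Forward differences of the values at s = 0, 1, 2, 3, 4, 5, 6:
  P  : -4  -8  -10  2  40  116  242
  Δ  : -4  -2  12  38  76  126
  Δ^2: 2  14  26  38  50
  Δ^3: 12  12  12  12
  Δ^4: 0  0  0
  Δ^5: 0  0
  Δ^6: 0
The third differences are constant (12) and nonzero, while all higher differences vanish, so the minimal degree is 3.

3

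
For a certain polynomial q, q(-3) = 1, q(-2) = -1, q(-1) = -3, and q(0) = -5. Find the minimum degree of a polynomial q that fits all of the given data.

1

Forward differences of the values at x = -3, -2, -1, 0:
  q  : 1  -1  -3  -5
  Δ  : -2  -2  -2
  Δ^2: 0  0
  Δ^3: 0
The first differences are constant (-2) and nonzero, while all higher differences vanish, so the minimal degree is 1.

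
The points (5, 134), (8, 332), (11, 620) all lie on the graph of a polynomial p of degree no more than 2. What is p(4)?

88

Write p(u) = au^2 + bu + c. Substituting each data point gives a linear system:
  25a + 5b + c = 134
  64a + 8b + c = 332
  121a + 11b + c = 620
Solving the system yields a = 5, b = 1, c = 4.
So p(u) = 5u^2 + u + 4.
Then p(4) = 88.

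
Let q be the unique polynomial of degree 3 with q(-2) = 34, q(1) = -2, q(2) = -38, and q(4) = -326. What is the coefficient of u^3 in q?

-5

Write q(u) = au^3 + bu^2 + cu + d. Substituting each data point gives a linear system:
  -8a + 4b - 2c + d = 34
  a + b + c + d = -2
  8a + 4b + 2c + d = -38
  64a + 16b + 4c + d = -326
Solving the system yields a = -5, b = -1, c = 2, d = 2.
So q(u) = -5u³ - u² + 2u + 2.
The leading coefficient is -5.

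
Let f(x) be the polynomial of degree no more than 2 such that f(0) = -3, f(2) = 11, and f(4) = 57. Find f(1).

0

Forward differences of the values at x = 0, 2, 4:
  f  : -3  11  57
  Δ  : 14  46
  Δ^2: 32
The second differences are constant, confirming degree 2.
Interpolating (Newton forward form) and evaluating at x = 1 gives f(1) = 0.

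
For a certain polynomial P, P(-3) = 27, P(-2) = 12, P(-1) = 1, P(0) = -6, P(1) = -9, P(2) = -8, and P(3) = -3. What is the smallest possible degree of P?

2

Forward differences of the values at x = -3, -2, -1, 0, 1, 2, 3:
  P  : 27  12  1  -6  -9  -8  -3
  Δ  : -15  -11  -7  -3  1  5
  Δ^2: 4  4  4  4  4
  Δ^3: 0  0  0  0
  Δ^4: 0  0  0
  Δ^5: 0  0
  Δ^6: 0
The second differences are constant (4) and nonzero, while all higher differences vanish, so the minimal degree is 2.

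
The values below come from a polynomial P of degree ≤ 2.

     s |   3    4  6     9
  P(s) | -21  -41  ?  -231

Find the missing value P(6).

The 3 known points determine the degree-2 polynomial uniquely.
Write P(s) = as^2 + bs + c. Substituting each data point gives a linear system:
  9a + 3b + c = -21
  16a + 4b + c = -41
  81a + 9b + c = -231
Solving the system yields a = -3, b = 1, c = 3.
So P(s) = -3s^2 + s + 3.
Then P(6) = -99.

-99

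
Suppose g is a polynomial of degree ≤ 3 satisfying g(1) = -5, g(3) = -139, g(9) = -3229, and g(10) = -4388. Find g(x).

g(x) = -4x^3 - 4x^2 + x + 2

Write g(x) = ax^3 + bx^2 + cx + d. Substituting each data point gives a linear system:
  a + b + c + d = -5
  27a + 9b + 3c + d = -139
  729a + 81b + 9c + d = -3229
  1000a + 100b + 10c + d = -4388
Solving the system yields a = -4, b = -4, c = 1, d = 2.
So g(x) = -4x^3 - 4x^2 + x + 2.
Check: g(1) = -5. ✓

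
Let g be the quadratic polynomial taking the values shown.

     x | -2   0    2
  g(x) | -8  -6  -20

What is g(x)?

g(x) = -2x^2 - 3x - 6

Write g(x) = ax^2 + bx + c. Substituting each data point gives a linear system:
  4a - 2b + c = -8
  c = -6
  4a + 2b + c = -20
Solving the system yields a = -2, b = -3, c = -6.
So g(x) = -2x² - 3x - 6.
Check: g(2) = -20. ✓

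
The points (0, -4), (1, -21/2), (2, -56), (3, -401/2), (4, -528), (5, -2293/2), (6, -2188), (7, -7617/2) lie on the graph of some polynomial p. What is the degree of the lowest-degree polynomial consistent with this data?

Forward differences of the values at n = 0, 1, 2, 3, 4, 5, 6, 7:
  p  : -4  -21/2  -56  -401/2  -528  -2293/2  -2188  -7617/2
  Δ  : -13/2  -91/2  -289/2  -655/2  -1237/2  -2083/2  -3241/2
  Δ^2: -39  -99  -183  -291  -423  -579
  Δ^3: -60  -84  -108  -132  -156
  Δ^4: -24  -24  -24  -24
  Δ^5: 0  0  0
  Δ^6: 0  0
  Δ^7: 0
The fourth differences are constant (-24) and nonzero, while all higher differences vanish, so the minimal degree is 4.

4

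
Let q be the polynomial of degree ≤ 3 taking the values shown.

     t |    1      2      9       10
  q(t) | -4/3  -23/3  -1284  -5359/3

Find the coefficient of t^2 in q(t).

Write q(t) = at^3 + bt^2 + ct + d. Substituting each data point gives a linear system:
  a + b + c + d = -4/3
  8a + 4b + 2c + d = -23/3
  729a + 81b + 9c + d = -1284
  1000a + 100b + 10c + d = -5359/3
Solving the system yields a = -2, b = 2, c = 5/3, d = -3.
So q(t) = -2t^3 + 2t^2 + (5/3)t - 3.
The coefficient of t^2 is 2.

2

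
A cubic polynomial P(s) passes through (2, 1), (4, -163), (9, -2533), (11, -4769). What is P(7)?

Write P(s) = as^3 + bs^2 + cs + d. Substituting each data point gives a linear system:
  8a + 4b + 2c + d = 1
  64a + 16b + 4c + d = -163
  729a + 81b + 9c + d = -2533
  1331a + 121b + 11c + d = -4769
Solving the system yields a = -4, b = 4, c = 6, d = 5.
So P(s) = -4s^3 + 4s^2 + 6s + 5.
Then P(7) = -1129.

-1129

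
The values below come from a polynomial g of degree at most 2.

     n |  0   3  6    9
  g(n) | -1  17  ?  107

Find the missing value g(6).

53

On equispaced nodes a degree-2 polynomial has vanishing third forward difference, so
  - g(0) + 3·g(3) - 3·g(6) + g(9) = 0.
Substituting the known values and solving for g(6):
  -3·g(6) = -159
  g(6) = 53.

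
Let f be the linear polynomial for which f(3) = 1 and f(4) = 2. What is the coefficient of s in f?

1

Write f(s) = as + b. Substituting each data point gives a linear system:
  3a + b = 1
  4a + b = 2
Solving the system yields a = 1, b = -2.
So f(s) = s - 2.
The leading coefficient is 1.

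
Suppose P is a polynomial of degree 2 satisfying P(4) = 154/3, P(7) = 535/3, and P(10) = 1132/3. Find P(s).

P(s) = 4s^2 - (5/3)s - 6

Write P(s) = as^2 + bs + c. Substituting each data point gives a linear system:
  16a + 4b + c = 154/3
  49a + 7b + c = 535/3
  100a + 10b + c = 1132/3
Solving the system yields a = 4, b = -5/3, c = -6.
So P(s) = 4s^2 - (5/3)s - 6.
Check: P(7) = 535/3. ✓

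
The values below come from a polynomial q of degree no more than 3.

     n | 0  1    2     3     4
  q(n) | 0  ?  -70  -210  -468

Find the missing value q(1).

-12

The 4 known points determine the degree-3 polynomial uniquely.
Write q(n) = an^3 + bn^2 + cn + d. Substituting each data point gives a linear system:
  d = 0
  8a + 4b + 2c + d = -70
  27a + 9b + 3c + d = -210
  64a + 16b + 4c + d = -468
Solving the system yields a = -6, b = -5, c = -1, d = 0.
So q(n) = -6n^3 - 5n^2 - n.
Then q(1) = -12.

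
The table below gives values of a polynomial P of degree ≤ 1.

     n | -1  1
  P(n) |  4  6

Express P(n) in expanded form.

P(n) = n + 5

Using the Lagrange interpolation formula with nodes -1, 1:
  L_0(n) = (n - 1) / -2
  L_1(n) = (n + 1) / 2
Then P(n) = 4·L_0(n) + 6·L_1(n).
Expanding and collecting terms gives P(n) = n + 5.
Check: P(1) = 6. ✓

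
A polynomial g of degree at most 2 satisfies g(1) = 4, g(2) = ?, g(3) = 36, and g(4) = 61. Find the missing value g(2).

17

On equispaced nodes a degree-2 polynomial has vanishing third forward difference, so
  - g(1) + 3·g(2) - 3·g(3) + g(4) = 0.
Substituting the known values and solving for g(2):
  3·g(2) = 51
  g(2) = 17.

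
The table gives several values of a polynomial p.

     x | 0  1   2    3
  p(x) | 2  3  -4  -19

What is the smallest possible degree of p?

Forward differences of the values at x = 0, 1, 2, 3:
  p  : 2  3  -4  -19
  Δ  : 1  -7  -15
  Δ^2: -8  -8
  Δ^3: 0
The second differences are constant (-8) and nonzero, while all higher differences vanish, so the minimal degree is 2.

2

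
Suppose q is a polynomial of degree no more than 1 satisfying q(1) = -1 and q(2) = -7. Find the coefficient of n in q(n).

Write q(n) = an + b. Substituting each data point gives a linear system:
  a + b = -1
  2a + b = -7
Solving the system yields a = -6, b = 5.
So q(n) = -6n + 5.
The leading coefficient is -6.

-6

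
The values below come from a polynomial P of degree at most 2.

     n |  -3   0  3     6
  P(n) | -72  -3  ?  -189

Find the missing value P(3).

-42

On equispaced nodes a degree-2 polynomial has vanishing third forward difference, so
  - P(-3) + 3·P(0) - 3·P(3) + P(6) = 0.
Substituting the known values and solving for P(3):
  -3·P(3) = 126
  P(3) = -42.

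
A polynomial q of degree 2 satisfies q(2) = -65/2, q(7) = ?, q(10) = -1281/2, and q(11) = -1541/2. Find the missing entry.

-645/2

The 3 known points determine the degree-2 polynomial uniquely.
Write q(x) = ax^2 + bx + c. Substituting each data point gives a linear system:
  4a + 2b + c = -65/2
  100a + 10b + c = -1281/2
  121a + 11b + c = -1541/2
Solving the system yields a = -6, b = -4, c = -1/2.
So q(x) = -6x^2 - 4x - 1/2.
Then q(7) = -645/2.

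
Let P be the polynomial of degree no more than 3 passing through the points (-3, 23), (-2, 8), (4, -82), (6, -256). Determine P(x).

Write P(x) = ax^3 + bx^2 + cx + d. Substituting each data point gives a linear system:
  -27a + 9b - 3c + d = 23
  -8a + 4b - 2c + d = 8
  64a + 16b + 4c + d = -82
  216a + 36b + 6c + d = -256
Solving the system yields a = -1, b = -1, c = -1, d = 2.
So P(x) = -x³ - x² - x + 2.
Check: P(-3) = 23. ✓

P(x) = -x^3 - x^2 - x + 2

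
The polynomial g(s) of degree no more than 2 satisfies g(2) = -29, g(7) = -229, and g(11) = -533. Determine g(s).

g(s) = -4s^2 - 4s - 5

Write g(s) = as^2 + bs + c. Substituting each data point gives a linear system:
  4a + 2b + c = -29
  49a + 7b + c = -229
  121a + 11b + c = -533
Solving the system yields a = -4, b = -4, c = -5.
So g(s) = -4s² - 4s - 5.
Check: g(2) = -29. ✓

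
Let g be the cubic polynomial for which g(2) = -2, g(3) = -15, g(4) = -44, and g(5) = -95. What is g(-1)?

1

Forward differences of the values at s = 2, 3, 4, 5:
  g  : -2  -15  -44  -95
  Δ  : -13  -29  -51
  Δ^2: -16  -22
  Δ^3: -6
The third differences are constant, confirming degree 3.
Interpolating (Newton forward form) and evaluating at s = -1 gives g(-1) = 1.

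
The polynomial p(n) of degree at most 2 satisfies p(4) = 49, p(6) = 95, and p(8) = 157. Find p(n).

Write p(n) = an^2 + bn + c. Substituting each data point gives a linear system:
  16a + 4b + c = 49
  36a + 6b + c = 95
  64a + 8b + c = 157
Solving the system yields a = 2, b = 3, c = 5.
So p(n) = 2n² + 3n + 5.
Check: p(6) = 95. ✓

p(n) = 2n^2 + 3n + 5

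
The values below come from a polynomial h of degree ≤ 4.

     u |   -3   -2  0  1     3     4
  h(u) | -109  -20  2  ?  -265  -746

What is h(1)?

The 5 known points determine the degree-4 polynomial uniquely.
Write h(u) = au^4 + bu^3 + cu^2 + du + e. Substituting each data point gives a linear system:
  81a - 27b + 9c - 3d + e = -109
  16a - 8b + 4c - 2d + e = -20
  e = 2
  81a + 27b + 9c + 3d + e = -265
  256a + 64b + 16c + 4d + e = -746
Solving the system yields a = -2, b = -3, c = -3, d = 1, e = 2.
So h(u) = -2u^4 - 3u^3 - 3u^2 + u + 2.
Then h(1) = -5.

-5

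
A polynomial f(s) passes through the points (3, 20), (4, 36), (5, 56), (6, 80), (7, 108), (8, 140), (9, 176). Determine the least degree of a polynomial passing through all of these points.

Forward differences of the values at s = 3, 4, 5, 6, 7, 8, 9:
  f  : 20  36  56  80  108  140  176
  Δ  : 16  20  24  28  32  36
  Δ^2: 4  4  4  4  4
  Δ^3: 0  0  0  0
  Δ^4: 0  0  0
  Δ^5: 0  0
  Δ^6: 0
The second differences are constant (4) and nonzero, while all higher differences vanish, so the minimal degree is 2.

2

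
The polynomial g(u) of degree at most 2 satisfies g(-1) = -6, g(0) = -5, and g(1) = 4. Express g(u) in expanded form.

g(u) = 4u^2 + 5u - 5

Using the Lagrange interpolation formula with nodes -1, 0, 1:
  L_0(u) = u(u - 1) / 2
  L_1(u) = (u + 1)(u - 1) / -1
  L_2(u) = (u + 1)u / 2
Then g(u) = -6·L_0(u) - 5·L_1(u) + 4·L_2(u).
Expanding and collecting terms gives g(u) = 4u^2 + 5u - 5.
Check: g(0) = -5. ✓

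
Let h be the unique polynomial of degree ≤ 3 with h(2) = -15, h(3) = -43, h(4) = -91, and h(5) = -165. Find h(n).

Write h(n) = an^3 + bn^2 + cn + d. Substituting each data point gives a linear system:
  8a + 4b + 2c + d = -15
  27a + 9b + 3c + d = -43
  64a + 16b + 4c + d = -91
  125a + 25b + 5c + d = -165
Solving the system yields a = -1, b = -1, c = -4, d = 5.
So h(n) = -n^3 - n^2 - 4n + 5.
Check: h(4) = -91. ✓

h(n) = -n^3 - n^2 - 4n + 5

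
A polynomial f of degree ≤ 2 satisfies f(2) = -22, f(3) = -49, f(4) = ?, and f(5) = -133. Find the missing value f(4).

The 3 known points determine the degree-2 polynomial uniquely.
Write f(n) = an^2 + bn + c. Substituting each data point gives a linear system:
  4a + 2b + c = -22
  9a + 3b + c = -49
  25a + 5b + c = -133
Solving the system yields a = -5, b = -2, c = 2.
So f(n) = -5n² - 2n + 2.
Then f(4) = -86.

-86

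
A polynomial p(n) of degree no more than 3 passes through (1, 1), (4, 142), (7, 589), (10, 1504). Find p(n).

Using the Lagrange interpolation formula with nodes 1, 4, 7, 10:
  L_0(n) = (n - 4)(n - 7)(n - 10) / -162
  L_1(n) = (n - 1)(n - 7)(n - 10) / 54
  L_2(n) = (n - 1)(n - 4)(n - 10) / -54
  L_3(n) = (n - 1)(n - 4)(n - 7) / 162
Then p(n) = 1·L_0(n) + 142·L_1(n) + 589·L_2(n) + 1504·L_3(n).
Expanding and collecting terms gives p(n) = n^3 + 5n^2 + n - 6.
Check: p(7) = 589. ✓

p(n) = n^3 + 5n^2 + n - 6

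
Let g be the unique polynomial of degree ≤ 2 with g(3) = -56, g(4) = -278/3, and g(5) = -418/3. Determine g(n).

Write g(n) = an^2 + bn + c. Substituting each data point gives a linear system:
  9a + 3b + c = -56
  16a + 4b + c = -278/3
  25a + 5b + c = -418/3
Solving the system yields a = -5, b = -5/3, c = -6.
So g(n) = -5n^2 - (5/3)n - 6.
Check: g(4) = -278/3. ✓

g(n) = -5n^2 - (5/3)n - 6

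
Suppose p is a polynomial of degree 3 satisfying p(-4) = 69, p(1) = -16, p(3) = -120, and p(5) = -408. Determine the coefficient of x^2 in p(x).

Write p(x) = ax^3 + bx^2 + cx + d. Substituting each data point gives a linear system:
  -64a + 16b - 4c + d = 69
  a + b + c + d = -16
  27a + 9b + 3c + d = -120
  125a + 25b + 5c + d = -408
Solving the system yields a = -2, b = -5, c = -6, d = -3.
So p(x) = -2x^3 - 5x^2 - 6x - 3.
The coefficient of x^2 is -5.

-5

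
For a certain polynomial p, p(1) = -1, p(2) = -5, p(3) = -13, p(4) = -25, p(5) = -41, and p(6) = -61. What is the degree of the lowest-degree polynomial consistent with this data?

2

Forward differences of the values at t = 1, 2, 3, 4, 5, 6:
  p  : -1  -5  -13  -25  -41  -61
  Δ  : -4  -8  -12  -16  -20
  Δ^2: -4  -4  -4  -4
  Δ^3: 0  0  0
  Δ^4: 0  0
  Δ^5: 0
The second differences are constant (-4) and nonzero, while all higher differences vanish, so the minimal degree is 2.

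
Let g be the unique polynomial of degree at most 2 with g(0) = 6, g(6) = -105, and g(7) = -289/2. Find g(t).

Write g(t) = at^2 + bt + c. Substituting each data point gives a linear system:
  c = 6
  36a + 6b + c = -105
  49a + 7b + c = -289/2
Solving the system yields a = -3, b = -1/2, c = 6.
So g(t) = -3t^2 - (1/2)t + 6.
Check: g(7) = -289/2. ✓

g(t) = -3t^2 - (1/2)t + 6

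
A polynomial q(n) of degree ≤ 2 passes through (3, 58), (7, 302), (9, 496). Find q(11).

Using the Lagrange interpolation formula with nodes 3, 7, 9:
  L_0(n) = (n - 7)(n - 9) / 24
  L_1(n) = (n - 3)(n - 9) / -8
  L_2(n) = (n - 3)(n - 7) / 12
Then q(n) = 58·L_0(n) + 302·L_1(n) + 496·L_2(n).
Expanding and collecting terms gives q(n) = 6n² + n + 1.
Evaluating at n = 11: q(11) = 738.

738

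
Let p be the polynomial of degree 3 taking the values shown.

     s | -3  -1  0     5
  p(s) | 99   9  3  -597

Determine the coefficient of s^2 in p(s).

Write p(s) = as^3 + bs^2 + cs + d. Substituting each data point gives a linear system:
  -27a + 9b - 3c + d = 99
  -a + b - c + d = 9
  d = 3
  125a + 25b + 5c + d = -597
Solving the system yields a = -4, b = -3, c = -5, d = 3.
So p(s) = -4s^3 - 3s^2 - 5s + 3.
The coefficient of s^2 is -3.

-3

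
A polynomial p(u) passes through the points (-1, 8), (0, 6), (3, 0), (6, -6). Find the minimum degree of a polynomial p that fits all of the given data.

1

Divided differences on the nodes -1, 0, 3, 6:
  order 0: 8  6  0  -6
  order 1: -2  -2  -2
  order 2: 0  0
  order 3: 0
The order-1 divided differences are all -2 (nonzero) and every higher order vanishes, so the data lies on a polynomial of degree exactly 1.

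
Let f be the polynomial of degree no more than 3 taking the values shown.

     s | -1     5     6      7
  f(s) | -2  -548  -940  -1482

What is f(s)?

f(s) = -4s^3 - 3s^2 + 5s + 2

Write f(s) = as^3 + bs^2 + cs + d. Substituting each data point gives a linear system:
  -a + b - c + d = -2
  125a + 25b + 5c + d = -548
  216a + 36b + 6c + d = -940
  343a + 49b + 7c + d = -1482
Solving the system yields a = -4, b = -3, c = 5, d = 2.
So f(s) = -4s³ - 3s² + 5s + 2.
Check: f(-1) = -2. ✓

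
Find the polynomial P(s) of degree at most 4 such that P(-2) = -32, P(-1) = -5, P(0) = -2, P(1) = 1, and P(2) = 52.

Write P(s) = as^4 + bs^3 + cs^2 + ds + e. Substituting each data point gives a linear system:
  16a - 8b + 4c - 2d + e = -32
  a - b + c - d + e = -5
  e = -2
  a + b + c + d + e = 1
  16a + 8b + 4c + 2d + e = 52
Solving the system yields a = 1, b = 6, c = -1, d = -3, e = -2.
So P(s) = s^4 + 6s^3 - s^2 - 3s - 2.
Check: P(-1) = -5. ✓

P(s) = s^4 + 6s^3 - s^2 - 3s - 2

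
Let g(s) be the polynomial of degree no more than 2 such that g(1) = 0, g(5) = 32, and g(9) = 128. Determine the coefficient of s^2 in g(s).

2

Write g(s) = as^2 + bs + c. Substituting each data point gives a linear system:
  a + b + c = 0
  25a + 5b + c = 32
  81a + 9b + c = 128
Solving the system yields a = 2, b = -4, c = 2.
So g(s) = 2s² - 4s + 2.
The leading coefficient is 2.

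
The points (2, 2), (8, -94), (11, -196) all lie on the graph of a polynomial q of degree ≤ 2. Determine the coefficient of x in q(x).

Write q(x) = ax^2 + bx + c. Substituting each data point gives a linear system:
  4a + 2b + c = 2
  64a + 8b + c = -94
  121a + 11b + c = -196
Solving the system yields a = -2, b = 4, c = 2.
So q(x) = -2x² + 4x + 2.
The coefficient of x is 4.

4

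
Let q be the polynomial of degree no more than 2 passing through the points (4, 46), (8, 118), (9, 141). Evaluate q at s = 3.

Using the Lagrange interpolation formula with nodes 4, 8, 9:
  L_0(s) = (s - 8)(s - 9) / 20
  L_1(s) = (s - 4)(s - 9) / -4
  L_2(s) = (s - 4)(s - 8) / 5
Then q(s) = 46·L_0(s) + 118·L_1(s) + 141·L_2(s).
Expanding and collecting terms gives q(s) = s² + 6s + 6.
Evaluating at s = 3: q(3) = 33.

33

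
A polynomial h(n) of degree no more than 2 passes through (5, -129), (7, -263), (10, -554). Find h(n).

h(n) = -6n^2 + 5n - 4

Using the Lagrange interpolation formula with nodes 5, 7, 10:
  L_0(n) = (n - 7)(n - 10) / 10
  L_1(n) = (n - 5)(n - 10) / -6
  L_2(n) = (n - 5)(n - 7) / 15
Then h(n) = -129·L_0(n) - 263·L_1(n) - 554·L_2(n).
Expanding and collecting terms gives h(n) = -6n^2 + 5n - 4.
Check: h(10) = -554. ✓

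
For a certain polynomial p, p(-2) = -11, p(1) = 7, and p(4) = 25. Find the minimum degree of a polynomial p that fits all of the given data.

1

Forward differences of the values at u = -2, 1, 4:
  p  : -11  7  25
  Δ  : 18  18
  Δ^2: 0
The first differences are constant (18) and nonzero, while all higher differences vanish, so the minimal degree is 1.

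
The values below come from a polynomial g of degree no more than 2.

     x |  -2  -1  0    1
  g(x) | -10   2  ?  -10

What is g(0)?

2

The 3 known points determine the degree-2 polynomial uniquely.
Write g(x) = ax^2 + bx + c. Substituting each data point gives a linear system:
  4a - 2b + c = -10
  a - b + c = 2
  a + b + c = -10
Solving the system yields a = -6, b = -6, c = 2.
So g(x) = -6x^2 - 6x + 2.
Then g(0) = 2.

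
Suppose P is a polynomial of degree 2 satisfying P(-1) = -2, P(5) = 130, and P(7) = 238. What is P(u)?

P(u) = 4u^2 + 6u

Write P(u) = au^2 + bu + c. Substituting each data point gives a linear system:
  a - b + c = -2
  25a + 5b + c = 130
  49a + 7b + c = 238
Solving the system yields a = 4, b = 6, c = 0.
So P(u) = 4u^2 + 6u.
Check: P(-1) = -2. ✓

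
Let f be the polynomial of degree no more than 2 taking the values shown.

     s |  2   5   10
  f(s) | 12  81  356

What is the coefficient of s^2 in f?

Write f(s) = as^2 + bs + c. Substituting each data point gives a linear system:
  4a + 2b + c = 12
  25a + 5b + c = 81
  100a + 10b + c = 356
Solving the system yields a = 4, b = -5, c = 6.
So f(s) = 4s² - 5s + 6.
The leading coefficient is 4.

4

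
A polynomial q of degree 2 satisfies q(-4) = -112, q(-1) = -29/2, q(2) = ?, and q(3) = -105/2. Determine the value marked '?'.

The 3 known points determine the degree-2 polynomial uniquely.
Write q(n) = an^2 + bn + c. Substituting each data point gives a linear system:
  16a - 4b + c = -112
  a - b + c = -29/2
  9a + 3b + c = -105/2
Solving the system yields a = -6, b = 5/2, c = -6.
So q(n) = -6n² + (5/2)n - 6.
Then q(2) = -25.

-25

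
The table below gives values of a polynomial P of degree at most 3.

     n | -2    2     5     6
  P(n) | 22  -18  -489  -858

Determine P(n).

P(n) = -4n^3 - n^2 + 6n + 6

Using the Lagrange interpolation formula with nodes -2, 2, 5, 6:
  L_0(n) = (n - 2)(n - 5)(n - 6) / -224
  L_1(n) = (n + 2)(n - 5)(n - 6) / 48
  L_2(n) = (n + 2)(n - 2)(n - 6) / -21
  L_3(n) = (n + 2)(n - 2)(n - 5) / 32
Then P(n) = 22·L_0(n) - 18·L_1(n) - 489·L_2(n) - 858·L_3(n).
Expanding and collecting terms gives P(n) = -4n^3 - n^2 + 6n + 6.
Check: P(2) = -18. ✓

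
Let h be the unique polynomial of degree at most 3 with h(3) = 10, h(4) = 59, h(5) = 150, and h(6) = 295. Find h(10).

1655

Forward differences of the values at u = 3, 4, 5, 6:
  h  : 10  59  150  295
  Δ  : 49  91  145
  Δ^2: 42  54
  Δ^3: 12
The third differences are constant, confirming degree 3.
Interpolating (Newton forward form) and evaluating at u = 10 gives h(10) = 1655.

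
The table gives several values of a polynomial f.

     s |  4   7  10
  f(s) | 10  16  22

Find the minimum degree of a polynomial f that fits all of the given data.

Forward differences of the values at s = 4, 7, 10:
  f  : 10  16  22
  Δ  : 6  6
  Δ^2: 0
The first differences are constant (6) and nonzero, while all higher differences vanish, so the minimal degree is 1.

1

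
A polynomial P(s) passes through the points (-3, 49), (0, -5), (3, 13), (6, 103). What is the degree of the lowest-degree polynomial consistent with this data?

Forward differences of the values at s = -3, 0, 3, 6:
  P  : 49  -5  13  103
  Δ  : -54  18  90
  Δ^2: 72  72
  Δ^3: 0
The second differences are constant (72) and nonzero, while all higher differences vanish, so the minimal degree is 2.

2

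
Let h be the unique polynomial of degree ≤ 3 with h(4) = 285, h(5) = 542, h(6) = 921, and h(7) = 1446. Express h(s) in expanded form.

Using the Lagrange interpolation formula with nodes 4, 5, 6, 7:
  L_0(s) = (s - 5)(s - 6)(s - 7) / -6
  L_1(s) = (s - 4)(s - 6)(s - 7) / 2
  L_2(s) = (s - 4)(s - 5)(s - 7) / -2
  L_3(s) = (s - 4)(s - 5)(s - 6) / 6
Then h(s) = 285·L_0(s) + 542·L_1(s) + 921·L_2(s) + 1446·L_3(s).
Expanding and collecting terms gives h(s) = 4s^3 + s^2 + 4s - 3.
Check: h(7) = 1446. ✓

h(s) = 4s^3 + s^2 + 4s - 3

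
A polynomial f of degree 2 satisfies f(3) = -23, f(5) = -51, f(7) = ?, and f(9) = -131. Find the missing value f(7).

The 3 known points determine the degree-2 polynomial uniquely.
Write f(n) = an^2 + bn + c. Substituting each data point gives a linear system:
  9a + 3b + c = -23
  25a + 5b + c = -51
  81a + 9b + c = -131
Solving the system yields a = -1, b = -6, c = 4.
So f(n) = -n^2 - 6n + 4.
Then f(7) = -87.

-87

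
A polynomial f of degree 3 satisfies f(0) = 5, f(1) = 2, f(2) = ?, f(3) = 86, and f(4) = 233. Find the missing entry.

On equispaced nodes a degree-3 polynomial has vanishing fourth forward difference, so
  f(0) - 4·f(1) + 6·f(2) - 4·f(3) + f(4) = 0.
Substituting the known values and solving for f(2):
  6·f(2) = 114
  f(2) = 19.

19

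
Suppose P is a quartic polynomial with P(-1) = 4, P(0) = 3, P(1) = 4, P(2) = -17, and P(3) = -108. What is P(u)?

P(u) = -u^4 - 2u^3 + 2u^2 + 2u + 3

Using the Lagrange interpolation formula with nodes -1, 0, 1, 2, 3:
  L_0(u) = u(u - 1)(u - 2)(u - 3) / 24
  L_1(u) = (u + 1)(u - 1)(u - 2)(u - 3) / -6
  L_2(u) = (u + 1)u(u - 2)(u - 3) / 4
  L_3(u) = (u + 1)u(u - 1)(u - 3) / -6
  L_4(u) = (u + 1)u(u - 1)(u - 2) / 24
Then P(u) = 4·L_0(u) + 3·L_1(u) + 4·L_2(u) - 17·L_3(u) - 108·L_4(u).
Expanding and collecting terms gives P(u) = -u⁴ - 2u³ + 2u² + 2u + 3.
Check: P(0) = 3. ✓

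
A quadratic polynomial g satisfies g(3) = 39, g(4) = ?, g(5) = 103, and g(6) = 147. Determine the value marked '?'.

67

The 3 known points determine the degree-2 polynomial uniquely.
Write g(u) = au^2 + bu + c. Substituting each data point gives a linear system:
  9a + 3b + c = 39
  25a + 5b + c = 103
  36a + 6b + c = 147
Solving the system yields a = 4, b = 0, c = 3.
So g(u) = 4u^2 + 3.
Then g(4) = 67.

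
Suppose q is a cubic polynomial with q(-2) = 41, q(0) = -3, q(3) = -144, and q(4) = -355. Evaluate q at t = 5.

Write q(t) = at^3 + bt^2 + ct + d. Substituting each data point gives a linear system:
  -8a + 4b - 2c + d = 41
  d = -3
  27a + 9b + 3c + d = -144
  64a + 16b + 4c + d = -355
Solving the system yields a = -6, b = 1, c = 4, d = -3.
So q(t) = -6t^3 + t^2 + 4t - 3.
Then q(5) = -708.

-708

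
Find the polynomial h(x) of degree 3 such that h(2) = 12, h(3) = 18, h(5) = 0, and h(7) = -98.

Using the Lagrange interpolation formula with nodes 2, 3, 5, 7:
  L_0(x) = (x - 3)(x - 5)(x - 7) / -15
  L_1(x) = (x - 2)(x - 5)(x - 7) / 8
  L_2(x) = (x - 2)(x - 3)(x - 7) / -12
  L_3(x) = (x - 2)(x - 3)(x - 5) / 40
Then h(x) = 12·L_0(x) + 18·L_1(x) + 0·L_2(x) - 98·L_3(x).
Expanding and collecting terms gives h(x) = -x³ + 5x².
Check: h(3) = 18. ✓

h(x) = -x^3 + 5x^2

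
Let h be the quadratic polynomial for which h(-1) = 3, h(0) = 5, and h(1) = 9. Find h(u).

h(u) = u^2 + 3u + 5

Using the Lagrange interpolation formula with nodes -1, 0, 1:
  L_0(u) = u(u - 1) / 2
  L_1(u) = (u + 1)(u - 1) / -1
  L_2(u) = (u + 1)u / 2
Then h(u) = 3·L_0(u) + 5·L_1(u) + 9·L_2(u).
Expanding and collecting terms gives h(u) = u² + 3u + 5.
Check: h(1) = 9. ✓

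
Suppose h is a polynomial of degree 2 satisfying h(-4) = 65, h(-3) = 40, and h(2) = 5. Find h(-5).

Write h(t) = at^2 + bt + c. Substituting each data point gives a linear system:
  16a - 4b + c = 65
  9a - 3b + c = 40
  4a + 2b + c = 5
Solving the system yields a = 3, b = -4, c = 1.
So h(t) = 3t² - 4t + 1.
Then h(-5) = 96.

96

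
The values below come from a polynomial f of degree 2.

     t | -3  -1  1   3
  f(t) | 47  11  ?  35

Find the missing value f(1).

The 3 known points determine the degree-2 polynomial uniquely.
Write f(t) = at^2 + bt + c. Substituting each data point gives a linear system:
  9a - 3b + c = 47
  a - b + c = 11
  9a + 3b + c = 35
Solving the system yields a = 4, b = -2, c = 5.
So f(t) = 4t^2 - 2t + 5.
Then f(1) = 7.

7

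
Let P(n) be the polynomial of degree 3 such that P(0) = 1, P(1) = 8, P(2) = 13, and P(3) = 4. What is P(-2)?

Forward differences of the values at n = 0, 1, 2, 3:
  P  : 1  8  13  4
  Δ  : 7  5  -9
  Δ^2: -2  -14
  Δ^3: -12
The third differences are constant, confirming degree 3.
Interpolating (Newton forward form) and evaluating at n = -2 gives P(-2) = 29.

29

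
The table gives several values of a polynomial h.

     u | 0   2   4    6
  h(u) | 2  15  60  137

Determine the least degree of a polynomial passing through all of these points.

Forward differences of the values at u = 0, 2, 4, 6:
  h  : 2  15  60  137
  Δ  : 13  45  77
  Δ^2: 32  32
  Δ^3: 0
The second differences are constant (32) and nonzero, while all higher differences vanish, so the minimal degree is 2.

2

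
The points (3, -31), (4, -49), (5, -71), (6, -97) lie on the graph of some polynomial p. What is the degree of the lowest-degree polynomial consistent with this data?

2

Forward differences of the values at u = 3, 4, 5, 6:
  p  : -31  -49  -71  -97
  Δ  : -18  -22  -26
  Δ^2: -4  -4
  Δ^3: 0
The second differences are constant (-4) and nonzero, while all higher differences vanish, so the minimal degree is 2.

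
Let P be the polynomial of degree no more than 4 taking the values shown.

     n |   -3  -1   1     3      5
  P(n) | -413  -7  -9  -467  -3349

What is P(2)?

Write P(n) = an^4 + bn^3 + cn^2 + dn + e. Substituting each data point gives a linear system:
  81a - 27b + 9c - 3d + e = -413
  a - b + c - d + e = -7
  a + b + c + d + e = -9
  81a + 27b + 9c + 3d + e = -467
  625a + 125b + 25c + 5d + e = -3349
Solving the system yields a = -5, b = -1, c = -4, d = 0, e = 1.
So P(n) = -5n⁴ - n³ - 4n² + 1.
Then P(2) = -103.

-103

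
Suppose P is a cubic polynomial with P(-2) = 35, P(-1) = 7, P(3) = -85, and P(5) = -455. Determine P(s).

Write P(s) = as^3 + bs^2 + cs + d. Substituting each data point gives a linear system:
  -8a + 4b - 2c + d = 35
  -a + b - c + d = 7
  27a + 9b + 3c + d = -85
  125a + 25b + 5c + d = -455
Solving the system yields a = -4, b = 1, c = 3, d = 5.
So P(s) = -4s³ + s² + 3s + 5.
Check: P(-2) = 35. ✓

P(s) = -4s^3 + s^2 + 3s + 5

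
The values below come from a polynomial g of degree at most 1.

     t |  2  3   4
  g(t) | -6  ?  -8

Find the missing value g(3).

-7

The 2 known points determine the degree-1 polynomial uniquely.
Write g(t) = at + b. Substituting each data point gives a linear system:
  2a + b = -6
  4a + b = -8
Solving the system yields a = -1, b = -4.
So g(t) = -t - 4.
Then g(3) = -7.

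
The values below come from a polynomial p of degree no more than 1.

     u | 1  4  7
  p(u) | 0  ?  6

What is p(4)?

3

On equispaced nodes a degree-1 polynomial has vanishing second forward difference, so
  p(1) - 2·p(4) + p(7) = 0.
Substituting the known values and solving for p(4):
  -2·p(4) = -6
  p(4) = 3.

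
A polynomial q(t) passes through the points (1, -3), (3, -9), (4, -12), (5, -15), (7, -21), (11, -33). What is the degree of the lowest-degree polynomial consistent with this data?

1

Divided differences on the nodes 1, 3, 4, 5, 7, 11:
  order 0: -3  -9  -12  -15  -21  -33
  order 1: -3  -3  -3  -3  -3
  order 2: 0  0  0  0
  order 3: 0  0  0
  order 4: 0  0
  order 5: 0
The order-1 divided differences are all -3 (nonzero) and every higher order vanishes, so the data lies on a polynomial of degree exactly 1.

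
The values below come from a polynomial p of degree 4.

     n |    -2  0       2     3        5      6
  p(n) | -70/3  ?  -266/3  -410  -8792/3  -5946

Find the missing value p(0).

-4

The 5 known points determine the degree-4 polynomial uniquely.
Write p(n) = an^4 + bn^3 + cn^2 + dn + e. Substituting each data point gives a linear system:
  16a - 8b + 4c - 2d + e = -70/3
  16a + 8b + 4c + 2d + e = -266/3
  81a + 27b + 9c + 3d + e = -410
  625a + 125b + 25c + 5d + e = -8792/3
  1296a + 216b + 36c + 6d + e = -5946
Solving the system yields a = -4, b = -4, c = 3, d = -1/3, e = -4.
So p(n) = -4n^4 - 4n^3 + 3n^2 - (1/3)n - 4.
Then p(0) = -4.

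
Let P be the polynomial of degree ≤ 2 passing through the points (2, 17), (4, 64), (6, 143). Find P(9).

643/2

Write P(x) = ax^2 + bx + c. Substituting each data point gives a linear system:
  4a + 2b + c = 17
  16a + 4b + c = 64
  36a + 6b + c = 143
Solving the system yields a = 4, b = -1/2, c = 2.
So P(x) = 4x² - (1/2)x + 2.
Then P(9) = 643/2.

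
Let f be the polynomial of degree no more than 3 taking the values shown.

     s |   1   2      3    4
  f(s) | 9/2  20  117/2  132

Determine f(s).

f(s) = 2s^3 - (1/2)s^2 + 3s

Write f(s) = as^3 + bs^2 + cs + d. Substituting each data point gives a linear system:
  a + b + c + d = 9/2
  8a + 4b + 2c + d = 20
  27a + 9b + 3c + d = 117/2
  64a + 16b + 4c + d = 132
Solving the system yields a = 2, b = -1/2, c = 3, d = 0.
So f(s) = 2s³ - (1/2)s² + 3s.
Check: f(2) = 20. ✓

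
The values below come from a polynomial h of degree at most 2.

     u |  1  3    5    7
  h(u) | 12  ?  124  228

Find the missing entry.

The 3 known points determine the degree-2 polynomial uniquely.
Write h(u) = au^2 + bu + c. Substituting each data point gives a linear system:
  a + b + c = 12
  25a + 5b + c = 124
  49a + 7b + c = 228
Solving the system yields a = 4, b = 4, c = 4.
So h(u) = 4u² + 4u + 4.
Then h(3) = 52.

52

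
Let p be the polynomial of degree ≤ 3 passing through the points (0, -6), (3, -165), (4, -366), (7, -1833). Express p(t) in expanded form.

Write p(t) = at^3 + bt^2 + ct + d. Substituting each data point gives a linear system:
  d = -6
  27a + 9b + 3c + d = -165
  64a + 16b + 4c + d = -366
  343a + 49b + 7c + d = -1833
Solving the system yields a = -5, b = -2, c = -2, d = -6.
So p(t) = -5t^3 - 2t^2 - 2t - 6.
Check: p(3) = -165. ✓

p(t) = -5t^3 - 2t^2 - 2t - 6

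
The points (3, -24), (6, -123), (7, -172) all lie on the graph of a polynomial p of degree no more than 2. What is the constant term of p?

3

Write p(x) = ax^2 + bx + c. Substituting each data point gives a linear system:
  9a + 3b + c = -24
  36a + 6b + c = -123
  49a + 7b + c = -172
Solving the system yields a = -4, b = 3, c = 3.
So p(x) = -4x² + 3x + 3.
The constant term is 3.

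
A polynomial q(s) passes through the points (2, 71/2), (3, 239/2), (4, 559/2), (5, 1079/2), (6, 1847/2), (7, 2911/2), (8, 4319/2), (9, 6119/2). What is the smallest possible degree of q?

Forward differences of the values at s = 2, 3, 4, 5, 6, 7, 8, 9:
  q  : 71/2  239/2  559/2  1079/2  1847/2  2911/2  4319/2  6119/2
  Δ  : 84  160  260  384  532  704  900
  Δ^2: 76  100  124  148  172  196
  Δ^3: 24  24  24  24  24
  Δ^4: 0  0  0  0
  Δ^5: 0  0  0
  Δ^6: 0  0
  Δ^7: 0
The third differences are constant (24) and nonzero, while all higher differences vanish, so the minimal degree is 3.

3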